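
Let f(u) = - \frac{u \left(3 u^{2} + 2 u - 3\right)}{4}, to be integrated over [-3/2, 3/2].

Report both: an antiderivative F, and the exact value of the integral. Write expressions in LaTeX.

Antiderivative: F(u) = - \frac{3 u^{4}}{16} - \frac{u^{3}}{6} + \frac{3 u^{2}}{8}; value = - \frac{9}{8}

For F(u) to be correct the identity F'(u) - f(u) = 0 must hold.
F(u) = - \frac{3 u^{4}}{16} - \frac{u^{3}}{6} + \frac{3 u^{2}}{8} is an antiderivative of f.
Check: d/du[- \frac{3 u^{4}}{16} - \frac{u^{3}}{6} + \frac{3 u^{2}}{8}] = - \frac{3 u^{3}}{4} - \frac{u^{2}}{2} + \frac{3 u}{4}, which equals f(u).
F(3/2) = - \frac{171}{256}; F(-3/2) = \frac{117}{256}.
Integral = F(3/2) - F(-3/2) = - \frac{9}{8}.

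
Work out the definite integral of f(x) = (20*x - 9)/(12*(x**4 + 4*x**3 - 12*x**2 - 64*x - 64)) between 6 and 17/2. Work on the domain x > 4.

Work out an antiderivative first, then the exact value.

Antiderivative: F(x) = 71*log(x - 4)/3456 - 109*log(x + 2)/432 + 89*log(x + 4)/384 - 49/(144*x + 288); value = -109*log(21/2)/432 - 89*log(10)/384 - 71*log(2)/3456 + 35/3456 + 71*log(9/2)/3456 + 109*log(8)/432 + 89*log(25/2)/384

The denominator factors as 12*(x - 4)*(x + 2)**2*(x + 4); partial fractions split f into directly integrable pieces: 89/(384*(x + 4)) - 109/(432*(x + 2)) + 49/(144*(x + 2)**2) + 71/(3456*(x - 4)).
F(x) = 71*log(x - 4)/3456 - 109*log(x + 2)/432 + 89*log(x + 4)/384 - 49/(144*x + 288) is an antiderivative of f.
Check: d/dx[71*log(x - 4)/3456 - 109*log(x + 2)/432 + 89*log(x + 4)/384 - 49/(144*x + 288)] = (20*x - 9)/(12*x**4 + 48*x**3 - 144*x**2 - 768*x - 768), which equals f(x).
F(17/2) = -109*log(21/2)/432 - 7/216 + 71*log(9/2)/3456 + 89*log(25/2)/384; F(6) = -109*log(8)/432 - 49/1152 + 71*log(2)/3456 + 89*log(10)/384.
Integral = F(17/2) - F(6) = -109*log(21/2)/432 - 89*log(10)/384 - 71*log(2)/3456 + 35/3456 + 71*log(9/2)/3456 + 109*log(8)/432 + 89*log(25/2)/384.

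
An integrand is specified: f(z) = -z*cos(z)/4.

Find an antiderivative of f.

Whatever form F(z) takes, F'(z) = f(z) is non-negotiable.
Check: d/dz[(-z*sin(z) - cos(z))/4] = -z*cos(z)/4 = f(z).

An antiderivative is F(z) = (-z*sin(z) - cos(z))/4.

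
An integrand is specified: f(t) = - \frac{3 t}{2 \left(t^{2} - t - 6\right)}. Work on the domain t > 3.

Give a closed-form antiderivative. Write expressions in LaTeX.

The denominator factors as 2 \left(t - 3\right) \left(t + 2\right); partial fractions split f into directly integrable pieces: - \frac{3}{5 \left(t + 2\right)} - \frac{9}{10 \left(t - 3\right)}.
Check: d/dt[\frac{3 \left(- 3 \log{\left(t - 3 \right)} - 2 \log{\left(t + 2 \right)}\right)}{10}] = - \frac{3 t}{2 t^{2} - 2 t - 12}, which equals f(t).

An antiderivative is F(t) = \frac{3 \left(- 3 \log{\left(t - 3 \right)} - 2 \log{\left(t + 2 \right)}\right)}{10}.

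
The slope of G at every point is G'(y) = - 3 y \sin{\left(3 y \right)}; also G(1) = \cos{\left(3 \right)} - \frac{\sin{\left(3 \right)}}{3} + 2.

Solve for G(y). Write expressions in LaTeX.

G(y) = y \cos{\left(3 y \right)} - \frac{\sin{\left(3 y \right)}}{3} + 2

A first test for any G(y): its y-derivative must equal the given G'(y).
A general antiderivative is y \cos{\left(3 y \right)} - \frac{\sin{\left(3 y \right)}}{3} + C.
The condition gives C = \cos{\left(3 \right)} - \frac{\sin{\left(3 \right)}}{3} + 2 - (\cos{\left(3 \right)} - \frac{\sin{\left(3 \right)}}{3}) = 2.
So G(y) = y \cos{\left(3 y \right)} - \frac{\sin{\left(3 y \right)}}{3} + 2.
Check: d/dy[y \cos{\left(3 y \right)} - \frac{\sin{\left(3 y \right)}}{3} + 2] = - 3 y \sin{\left(3 y \right)} = G'(y).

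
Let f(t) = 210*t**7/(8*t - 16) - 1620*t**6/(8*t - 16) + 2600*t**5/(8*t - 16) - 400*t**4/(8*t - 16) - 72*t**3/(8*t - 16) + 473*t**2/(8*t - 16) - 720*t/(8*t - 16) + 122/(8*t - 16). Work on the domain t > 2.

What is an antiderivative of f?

The integrand splits into summands that can be handled one at a time.
Check: d/dt[15*t**7/4 - 25*t**6 + 5*t**5 - 3*t**3 + 329*t**2/16 - 31*t/4 - log(t - 2)/4] = (210*t**7 - 1620*t**6 + 2600*t**5 - 400*t**4 - 72*t**3 + 473*t**2 - 720*t + 122)/(8*t - 16), which equals f(t).

An antiderivative is F(t) = 15*t**7/4 - 25*t**6 + 5*t**5 - 3*t**3 + 329*t**2/16 - 31*t/4 - log(t - 2)/4.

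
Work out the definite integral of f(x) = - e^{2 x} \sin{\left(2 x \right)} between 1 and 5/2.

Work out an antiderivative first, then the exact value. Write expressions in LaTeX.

Antiderivative: F(x) = \frac{\left(- \sin{\left(2 x \right)} + \cos{\left(2 x \right)}\right) e^{2 x}}{4}; value = - \frac{e^{2} \cos{\left(2 \right)}}{4} + \frac{e^{2} \sin{\left(2 \right)}}{4} + \frac{e^{5} \cos{\left(5 \right)}}{4} - \frac{e^{5} \sin{\left(5 \right)}}{4}

Whatever form F(x) takes, F'(x) = f(x) is non-negotiable.
F(x) = \frac{\left(- \sin{\left(2 x \right)} + \cos{\left(2 x \right)}\right) e^{2 x}}{4} is an antiderivative of f.
Check: d/dx[\frac{\left(- \sin{\left(2 x \right)} + \cos{\left(2 x \right)}\right) e^{2 x}}{4}] = - e^{2 x} \sin{\left(2 x \right)} = f(x).
F(5/2) = \frac{e^{5} \cos{\left(5 \right)}}{4} - \frac{e^{5} \sin{\left(5 \right)}}{4}; F(1) = - \frac{e^{2} \sin{\left(2 \right)}}{4} + \frac{e^{2} \cos{\left(2 \right)}}{4}.
Integral = F(5/2) - F(1) = - \frac{e^{2} \cos{\left(2 \right)}}{4} + \frac{e^{2} \sin{\left(2 \right)}}{4} + \frac{e^{5} \cos{\left(5 \right)}}{4} - \frac{e^{5} \sin{\left(5 \right)}}{4}.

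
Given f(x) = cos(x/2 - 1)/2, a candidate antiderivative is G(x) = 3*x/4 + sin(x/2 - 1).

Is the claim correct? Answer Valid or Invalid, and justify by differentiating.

d/dx[G] = cos(x/2 - 1)/2 + 3/4
d/dx[G] - f(x) = 3/4 != 0.

Invalid: d/dx[G] - f = 3/4, which is not 0.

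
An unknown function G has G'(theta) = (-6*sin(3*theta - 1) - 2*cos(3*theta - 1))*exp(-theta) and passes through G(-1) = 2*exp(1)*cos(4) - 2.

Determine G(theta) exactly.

G(theta) = 2*(-exp(theta) + cos(3*theta - 1))*exp(-theta)

G'(theta) has the shape u'v + uv' for u = -4*exp(theta) + 2*cos(3*theta - 1) and v = exp(-theta) — it is the derivative of the product u*v.
A general antiderivative is (-4*exp(theta) + 2*cos(3*theta - 1))*exp(-theta) + C.
The condition gives C = 2*exp(1)*cos(4) - 2 - (-4 + 2*exp(1)*cos(4)) = 2.
So G(theta) = 2*(-exp(theta) + cos(3*theta - 1))*exp(-theta).
Check: d/dtheta[2*(-exp(theta) + cos(3*theta - 1))*exp(-theta)] = (-6*sin(3*theta - 1) - 2*cos(3*theta - 1))*exp(-theta) = G'(theta).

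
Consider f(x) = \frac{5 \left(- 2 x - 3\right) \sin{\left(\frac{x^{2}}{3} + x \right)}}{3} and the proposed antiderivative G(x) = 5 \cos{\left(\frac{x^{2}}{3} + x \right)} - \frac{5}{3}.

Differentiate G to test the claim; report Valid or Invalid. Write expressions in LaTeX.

d/dx[G] = - \frac{10 x \sin{\left(\frac{x^{2}}{3} + x \right)}}{3} - 5 \sin{\left(\frac{x^{2}}{3} + x \right)}
This equals f(x) exactly, so the claim holds.

Valid. The derivative of G reproduces f.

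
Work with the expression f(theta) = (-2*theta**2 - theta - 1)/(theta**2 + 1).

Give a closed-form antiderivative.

An antiderivative is F(theta) = -2*theta - log(theta**2 + 1)/2 + atan(theta).

Differentiate the proposed F(theta) back; it has to land on f(theta) exactly.
Check: d/dtheta[-2*theta - log(theta**2 + 1)/2 + atan(theta)] = (-2*theta**2 - theta - 1)/(theta**2 + 1) = f(theta).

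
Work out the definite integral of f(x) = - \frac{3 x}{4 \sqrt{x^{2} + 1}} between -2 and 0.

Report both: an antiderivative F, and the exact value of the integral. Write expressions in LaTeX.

The substitution u = x^{2} + 1 works: f is exactly (dF/du)*(du/dx) for that inner function.
F(x) = - \frac{3 \sqrt{x^{2} + 1}}{4} is an antiderivative of f.
Check: d/dx[- \frac{3 \sqrt{x^{2} + 1}}{4}] = - \frac{3 x}{4 \sqrt{x^{2} + 1}} = f(x).
F(0) = - \frac{3}{4}; F(-2) = - \frac{3 \sqrt{5}}{4}.
Integral = F(0) - F(-2) = - \frac{3}{4} + \frac{3 \sqrt{5}}{4}.

Antiderivative: F(x) = - \frac{3 \sqrt{x^{2} + 1}}{4}; value = - \frac{3}{4} + \frac{3 \sqrt{5}}{4}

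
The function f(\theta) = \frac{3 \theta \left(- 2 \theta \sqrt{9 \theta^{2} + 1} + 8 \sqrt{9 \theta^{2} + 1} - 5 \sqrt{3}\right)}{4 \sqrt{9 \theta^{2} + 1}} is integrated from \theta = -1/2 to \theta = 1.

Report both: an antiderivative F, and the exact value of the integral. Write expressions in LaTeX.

Antiderivative: F(\theta) = \frac{\sqrt{3} \left(- 6 \sqrt{3} \theta^{3} + 36 \sqrt{3} \theta^{2} - 15 \sqrt{9 \theta^{2} + 1} + 8 \sqrt{3}\right)}{36}; value = - \frac{5 \sqrt{30}}{12} + \frac{5 \sqrt{39}}{24} + \frac{27}{16}

Recover f(\theta) by differentiating a candidate F(\theta); any mismatch rules it out.
F(\theta) = \frac{\sqrt{3} \left(- 6 \sqrt{3} \theta^{3} + 36 \sqrt{3} \theta^{2} - 15 \sqrt{9 \theta^{2} + 1} + 8 \sqrt{3}\right)}{36} is an antiderivative of f.
Check: d/d\theta[\frac{\sqrt{3} \left(- 6 \sqrt{3} \theta^{3} + 36 \sqrt{3} \theta^{2} - 15 \sqrt{9 \theta^{2} + 1} + 8 \sqrt{3}\right)}{36}] = \frac{- 6 \theta^{2} \sqrt{9 \theta^{2} + 1} + 24 \theta \sqrt{9 \theta^{2} + 1} - 15 \sqrt{3} \theta}{4 \sqrt{9 \theta^{2} + 1}}, which equals f(\theta).
F(1) = \frac{19}{6} - \frac{5 \sqrt{30}}{12}; F(-1/2) = \frac{71}{48} - \frac{5 \sqrt{39}}{24}.
Integral = F(1) - F(-1/2) = - \frac{5 \sqrt{30}}{12} + \frac{5 \sqrt{39}}{24} + \frac{27}{16}.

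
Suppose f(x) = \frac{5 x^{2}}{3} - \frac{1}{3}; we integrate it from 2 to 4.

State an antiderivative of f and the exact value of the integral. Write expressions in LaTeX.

Antiderivative: F(x) = \frac{5 x^{3}}{9} - \frac{x}{3}; value = \frac{274}{9}

Recover f(x) by differentiating a candidate F(x); any mismatch rules it out.
F(x) = \frac{5 x^{3}}{9} - \frac{x}{3} is an antiderivative of f.
Check: d/dx[\frac{5 x^{3}}{9} - \frac{x}{3}] = \frac{5 x^{2}}{3} - \frac{1}{3} = f(x).
F(4) = \frac{308}{9}; F(2) = \frac{34}{9}.
Integral = F(4) - F(2) = \frac{274}{9}.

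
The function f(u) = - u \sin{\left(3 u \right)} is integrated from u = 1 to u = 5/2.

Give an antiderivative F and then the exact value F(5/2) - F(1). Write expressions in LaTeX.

Check any antiderivative F(u) by computing F'(u) and comparing it with f(u).
F(u) = \frac{u \cos{\left(3 u \right)}}{3} - \frac{\sin{\left(3 u \right)}}{9} is an antiderivative of f.
Check: d/du[\frac{u \cos{\left(3 u \right)}}{3} - \frac{\sin{\left(3 u \right)}}{9}] = - u \sin{\left(3 u \right)} = f(u).
F(5/2) = - \frac{\sin{\left(\frac{15}{2} \right)}}{9} + \frac{5 \cos{\left(\frac{15}{2} \right)}}{6}; F(1) = \frac{\cos{\left(3 \right)}}{3} - \frac{\sin{\left(3 \right)}}{9}.
Integral = F(5/2) - F(1) = - \frac{\sin{\left(\frac{15}{2} \right)}}{9} + \frac{\sin{\left(3 \right)}}{9} + \frac{5 \cos{\left(\frac{15}{2} \right)}}{6} - \frac{\cos{\left(3 \right)}}{3}.

Antiderivative: F(u) = \frac{u \cos{\left(3 u \right)}}{3} - \frac{\sin{\left(3 u \right)}}{9}; value = - \frac{\sin{\left(\frac{15}{2} \right)}}{9} + \frac{\sin{\left(3 \right)}}{9} + \frac{5 \cos{\left(\frac{15}{2} \right)}}{6} - \frac{\cos{\left(3 \right)}}{3}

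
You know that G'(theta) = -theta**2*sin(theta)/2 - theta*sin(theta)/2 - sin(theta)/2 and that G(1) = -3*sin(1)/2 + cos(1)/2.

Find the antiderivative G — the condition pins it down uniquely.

G(theta) = (theta**2*cos(theta) - 2*theta*sin(theta) + theta*cos(theta) - sin(theta) - cos(theta))/2

Integrate term by term and add the pieces.
A general antiderivative is theta**2*cos(theta)/2 - theta*sin(theta) + theta*cos(theta)/2 - sin(theta)/2 - cos(theta)/2 + C.
The condition gives C = -3*sin(1)/2 + cos(1)/2 - (-3*sin(1)/2 + cos(1)/2) = 0.
So G(theta) = (theta**2*cos(theta) - 2*theta*sin(theta) + theta*cos(theta) - sin(theta) - cos(theta))/2.
Check: d/dtheta[(theta**2*cos(theta) - 2*theta*sin(theta) + theta*cos(theta) - sin(theta) - cos(theta))/2] = -theta**2*sin(theta)/2 - theta*sin(theta)/2 - sin(theta)/2 = G'(theta).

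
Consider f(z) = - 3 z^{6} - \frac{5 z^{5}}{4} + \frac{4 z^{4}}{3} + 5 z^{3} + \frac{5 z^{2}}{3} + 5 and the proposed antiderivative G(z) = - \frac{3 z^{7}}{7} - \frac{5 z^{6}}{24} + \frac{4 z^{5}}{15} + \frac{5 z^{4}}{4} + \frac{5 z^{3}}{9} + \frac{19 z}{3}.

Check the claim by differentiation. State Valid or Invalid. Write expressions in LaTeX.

Invalid: d/dz[G] - f = \frac{4}{3}, which is not 0.

d/dz[G] = - 3 z^{6} - \frac{5 z^{5}}{4} + \frac{4 z^{4}}{3} + 5 z^{3} + \frac{5 z^{2}}{3} + \frac{19}{3}
d/dz[G] - f(z) = \frac{4}{3} != 0.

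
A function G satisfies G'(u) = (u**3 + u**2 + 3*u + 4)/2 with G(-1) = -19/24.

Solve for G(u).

Recover the given G'(u) by differentiating a candidate G(u); any mismatch rules it out.
A general antiderivative is u**4/8 + u**3/6 + 3*u**2/4 + 2*u + C.
The condition gives C = -19/24 - (-31/24) = 1/2.
So G(u) = (3*u**4 + 4*u**3 + 18*u**2 + 48*u + 12)/24.
Check: d/du[(3*u**4 + 4*u**3 + 18*u**2 + 48*u + 12)/24] = u**3/2 + u**2/2 + 3*u/2 + 2, which equals G'(u).

G(u) = (3*u**4 + 4*u**3 + 18*u**2 + 48*u + 12)/24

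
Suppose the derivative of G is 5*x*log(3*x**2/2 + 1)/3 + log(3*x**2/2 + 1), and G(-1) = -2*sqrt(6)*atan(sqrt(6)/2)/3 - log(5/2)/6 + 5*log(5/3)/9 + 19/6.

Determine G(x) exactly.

The integrand splits into summands that can be handled one at a time.
A general antiderivative is -5*x**2/6 - 2*x + (5*x**2/6 + x)*log(3*x**2/2 + 1) + 5*log(x**2 + 2/3)/9 + 2*sqrt(6)*atan(sqrt(6)*x/2)/3 + C.
The condition gives C = -2*sqrt(6)*atan(sqrt(6)/2)/3 - log(5/2)/6 + 5*log(5/3)/9 + 19/6 - (-2*sqrt(6)*atan(sqrt(6)/2)/3 - log(5/2)/6 + 5*log(5/3)/9 + 7/6) = 2.
So G(x) = (-15*x**2 + 3*x*(5*x + 6)*log(3*x**2/2 + 1) - 36*x + 10*log(x**2 + 2/3) + 12*sqrt(6)*atan(sqrt(6)*x/2) + 36)/18.
Check: d/dx[(-15*x**2 + 3*x*(5*x + 6)*log(3*x**2/2 + 1) - 36*x + 10*log(x**2 + 2/3) + 12*sqrt(6)*atan(sqrt(6)*x/2) + 36)/18] = 5*x*log(3*x**2/2 + 1)/3 + log(3*x**2/2 + 1) = G'(x).

G(x) = (-15*x**2 + 3*x*(5*x + 6)*log(3*x**2/2 + 1) - 36*x + 10*log(x**2 + 2/3) + 12*sqrt(6)*atan(sqrt(6)*x/2) + 36)/18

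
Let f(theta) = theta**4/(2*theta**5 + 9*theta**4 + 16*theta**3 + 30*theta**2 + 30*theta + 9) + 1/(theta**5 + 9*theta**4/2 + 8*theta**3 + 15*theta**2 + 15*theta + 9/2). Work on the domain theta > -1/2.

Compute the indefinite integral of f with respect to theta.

The denominator factors as (theta + 1)*(theta + 3)*(2*theta + 1)*(theta**2 + 3); partial fractions split f into directly integrable pieces: -11*(theta + 6)/(156*(theta**2 + 3)) + 33/(65*(2*theta + 1)) + 83/(120*(theta + 3)) - 3/(8*(theta + 1)).
Check: d/dtheta[-(-396*log(theta + 1/2) + 585*log(theta + 1) - 1079*log(theta + 3) + 55*log(theta**2 + 3) + 220*sqrt(3)*atan(sqrt(3)*theta/3))/1560] = (theta**4 + 2)/(2*theta**5 + 9*theta**4 + 16*theta**3 + 30*theta**2 + 30*theta + 9), which equals f(theta).

F(theta) = -(-396*log(theta + 1/2) + 585*log(theta + 1) - 1079*log(theta + 3) + 55*log(theta**2 + 3) + 220*sqrt(3)*atan(sqrt(3)*theta/3))/1560 + C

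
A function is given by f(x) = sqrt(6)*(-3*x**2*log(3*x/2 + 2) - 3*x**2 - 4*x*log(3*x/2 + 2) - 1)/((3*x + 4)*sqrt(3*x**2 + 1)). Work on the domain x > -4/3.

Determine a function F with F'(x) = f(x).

f has the shape u'v + uv' for u = -sqrt(2*x**2 + 2/3) and v = log(3*x/2 + 2) — it is the derivative of the product u*v.
Check: d/dx[-sqrt(6)*sqrt(3*x**2 + 1)*log(3*x/2 + 2)/3] = (-3*sqrt(6)*x**2*log(3*x/2 + 2) - 3*sqrt(6)*x**2 - 4*sqrt(6)*x*log(3*x/2 + 2) - sqrt(6))/(3*x*sqrt(3*x**2 + 1) + 4*sqrt(3*x**2 + 1)), which equals f(x).

An antiderivative is F(x) = -sqrt(6)*sqrt(3*x**2 + 1)*log(3*x/2 + 2)/3.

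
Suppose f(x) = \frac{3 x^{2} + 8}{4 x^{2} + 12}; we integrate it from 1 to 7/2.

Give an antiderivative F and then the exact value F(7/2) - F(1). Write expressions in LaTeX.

Differentiate the proposed F(x) back; it has to land on f(x) exactly.
F(x) = \frac{3 x}{4} - \frac{\sqrt{3} \operatorname{atan}{\left(\frac{\sqrt{3} x}{3} \right)}}{12} is an antiderivative of f.
Check: d/dx[\frac{3 x}{4} - \frac{\sqrt{3} \operatorname{atan}{\left(\frac{\sqrt{3} x}{3} \right)}}{12}] = \frac{3 x^{2} + 8}{4 x^{2} + 12} = f(x).
F(7/2) = - \frac{\sqrt{3} \operatorname{atan}{\left(\frac{7 \sqrt{3}}{6} \right)}}{12} + \frac{21}{8}; F(1) = - \frac{\sqrt{3} \pi}{72} + \frac{3}{4}.
Integral = F(7/2) - F(1) = - \frac{\sqrt{3} \operatorname{atan}{\left(\frac{7 \sqrt{3}}{6} \right)}}{12} + \frac{\sqrt{3} \pi}{72} + \frac{15}{8}.

Antiderivative: F(x) = \frac{3 x}{4} - \frac{\sqrt{3} \operatorname{atan}{\left(\frac{\sqrt{3} x}{3} \right)}}{12}; value = - \frac{\sqrt{3} \operatorname{atan}{\left(\frac{7 \sqrt{3}}{6} \right)}}{12} + \frac{\sqrt{3} \pi}{72} + \frac{15}{8}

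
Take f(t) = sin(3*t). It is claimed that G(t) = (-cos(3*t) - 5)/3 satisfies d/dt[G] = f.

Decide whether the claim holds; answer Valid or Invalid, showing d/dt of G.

Valid - the claim checks out under differentiation.

d/dt[G] = sin(3*t)
This equals f(t) exactly, so the claim holds.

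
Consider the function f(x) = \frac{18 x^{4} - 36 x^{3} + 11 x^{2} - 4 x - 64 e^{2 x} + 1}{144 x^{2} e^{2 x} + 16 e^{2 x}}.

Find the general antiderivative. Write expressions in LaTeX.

F(x) = \frac{\left(- 3 x^{2} + 3 x - 64 e^{2 x} \operatorname{atan}{\left(3 x \right)}\right) e^{- 2 x}}{48} + C

Any candidate F(x) must reproduce f(x) exactly when differentiated.
Check: d/dx[\frac{\left(- 3 x^{2} + 3 x - 64 e^{2 x} \operatorname{atan}{\left(3 x \right)}\right) e^{- 2 x}}{48}] = \frac{18 x^{4} - 36 x^{3} + 11 x^{2} - 4 x - 64 e^{2 x} + 1}{144 x^{2} e^{2 x} + 16 e^{2 x}} = f(x).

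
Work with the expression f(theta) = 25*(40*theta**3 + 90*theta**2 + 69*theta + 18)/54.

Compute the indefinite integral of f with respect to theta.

F(theta) = 5*(10*theta**2 + 15*theta + 6)**2/108 + C

The substitution u = -5*theta**2/3 - 5*theta/2 - 1 works: f is exactly (dF/du)*(du/dtheta) for that inner function.
Check: d/dtheta[5*(10*theta**2 + 15*theta + 6)**2/108] = 500*theta**3/27 + 125*theta**2/3 + 575*theta/18 + 25/3, which equals f(theta).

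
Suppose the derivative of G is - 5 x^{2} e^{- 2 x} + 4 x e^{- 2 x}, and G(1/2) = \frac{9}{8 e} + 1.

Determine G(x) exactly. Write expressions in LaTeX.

Recognize the product-rule pattern: G'(x) = u'v + uv' with u = \frac{5 x^{2}}{2} + \frac{x}{2} + \frac{1}{4}, v = e^{- 2 x}, so integration by parts undoes it.
A general antiderivative is \frac{\left(10 x^{2} + 2 x + 1\right) e^{- 2 x}}{4} + C.
The condition gives C = \frac{9}{8 e} + 1 - (\frac{9}{8 e}) = 1.
So G(x) = \frac{\left(10 x^{2} + 2 x + 4 e^{2 x} + 1\right) e^{- 2 x}}{4}.
Check: d/dx[\frac{\left(10 x^{2} + 2 x + 4 e^{2 x} + 1\right) e^{- 2 x}}{4}] = \left(- 5 x^{2} + 4 x\right) e^{- 2 x}, which equals G'(x).

G(x) = \frac{\left(10 x^{2} + 2 x + 4 e^{2 x} + 1\right) e^{- 2 x}}{4}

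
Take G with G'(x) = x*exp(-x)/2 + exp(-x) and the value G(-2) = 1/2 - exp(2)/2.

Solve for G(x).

Recognize the product-rule pattern: G'(x) = u'v + uv' with u = -x/2 - 3/2, v = exp(-x), so integration by parts undoes it.
A general antiderivative is (-x - 3)*exp(-x)/2 + C.
The condition gives C = 1/2 - exp(2)/2 - (-exp(2)/2) = 1/2.
So G(x) = (-x + exp(x) - 3)*exp(-x)/2.
Check: d/dx[(-x + exp(x) - 3)*exp(-x)/2] = (x + 2)*exp(-x)/2, which equals G'(x).

G(x) = (-x + exp(x) - 3)*exp(-x)/2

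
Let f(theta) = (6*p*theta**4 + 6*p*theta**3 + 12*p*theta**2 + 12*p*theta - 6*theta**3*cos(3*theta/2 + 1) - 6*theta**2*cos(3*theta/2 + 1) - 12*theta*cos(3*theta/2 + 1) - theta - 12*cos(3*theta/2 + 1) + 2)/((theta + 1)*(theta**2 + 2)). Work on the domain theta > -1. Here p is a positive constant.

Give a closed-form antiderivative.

A candidate is checked by its d/dtheta: the result must match f(theta).
Check: d/dtheta[(6*p*theta**2 + 2*log(3*theta/2 + 3/2) - log(2*theta**2 + 4) - 8*sin(3*theta/2 + 1))/2] = (6*p*theta**4 + 6*p*theta**3 + 12*p*theta**2 + 12*p*theta - 6*theta**3*cos(3*theta/2 + 1) - 6*theta**2*cos(3*theta/2 + 1) - 12*theta*cos(3*theta/2 + 1) - theta - 12*cos(3*theta/2 + 1) + 2)/(theta**3 + theta**2 + 2*theta + 2), which equals f(theta).

An antiderivative is F(theta) = (6*p*theta**2 + 2*log(3*theta/2 + 3/2) - log(2*theta**2 + 4) - 8*sin(3*theta/2 + 1))/2.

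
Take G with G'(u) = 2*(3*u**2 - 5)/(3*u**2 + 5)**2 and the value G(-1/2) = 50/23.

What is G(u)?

G'(u) has the shape v'r + vr' for v = -2*u and r = 1/(3*u**2 + 5) — it is the derivative of the product v*r.
A general antiderivative is -2*u/(3*u**2 + 5) + C.
The condition gives C = 50/23 - (4/23) = 2.
So G(u) = -2*u/(3*u**2 + 5) + 2.
Check: d/du[-2*u/(3*u**2 + 5) + 2] = (6*u**2 - 10)/(9*u**4 + 30*u**2 + 25), which equals G'(u).

G(u) = -2*u/(3*u**2 + 5) + 2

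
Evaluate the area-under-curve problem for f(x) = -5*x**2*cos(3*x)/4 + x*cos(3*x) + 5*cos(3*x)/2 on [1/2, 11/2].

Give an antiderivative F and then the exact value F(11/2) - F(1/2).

Antiderivative: F(x) = -5*x**2*sin(3*x)/12 + x*sin(3*x)/3 - 5*x*cos(3*x)/18 + 25*sin(3*x)/27 + cos(3*x)/9; value = -427*sin(3/2)/432 + cos(3/2)/36 - 17*cos(33/2)/12 - 4253*sin(33/2)/432

The integrand splits into summands that can be handled one at a time.
F(x) = -5*x**2*sin(3*x)/12 + x*sin(3*x)/3 - 5*x*cos(3*x)/18 + 25*sin(3*x)/27 + cos(3*x)/9 is an antiderivative of f.
Check: d/dx[-5*x**2*sin(3*x)/12 + x*sin(3*x)/3 - 5*x*cos(3*x)/18 + 25*sin(3*x)/27 + cos(3*x)/9] = -5*x**2*cos(3*x)/4 + x*cos(3*x) + 5*cos(3*x)/2 = f(x).
F(11/2) = -17*cos(33/2)/12 - 4253*sin(33/2)/432; F(1/2) = -cos(3/2)/36 + 427*sin(3/2)/432.
Integral = F(11/2) - F(1/2) = -427*sin(3/2)/432 + cos(3/2)/36 - 17*cos(33/2)/12 - 4253*sin(33/2)/432.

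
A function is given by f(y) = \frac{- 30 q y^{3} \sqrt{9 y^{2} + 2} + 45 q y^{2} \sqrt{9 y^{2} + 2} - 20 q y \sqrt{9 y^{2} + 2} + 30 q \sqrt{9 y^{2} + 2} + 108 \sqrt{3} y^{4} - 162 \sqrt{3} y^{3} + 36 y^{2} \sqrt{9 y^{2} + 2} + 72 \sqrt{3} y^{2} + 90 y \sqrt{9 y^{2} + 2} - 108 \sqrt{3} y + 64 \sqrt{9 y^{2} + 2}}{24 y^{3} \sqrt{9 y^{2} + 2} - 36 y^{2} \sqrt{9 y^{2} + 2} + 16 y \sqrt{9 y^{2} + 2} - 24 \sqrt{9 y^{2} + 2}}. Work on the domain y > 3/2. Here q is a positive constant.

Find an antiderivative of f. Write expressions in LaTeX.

A first test for any F(y): its y-derivative must equal f(y) identically.
Check: d/dy[- \frac{5 q y}{4} + \frac{3 \sqrt{3 y^{2} + \frac{2}{3}}}{2} + 4 \log{\left(2 y - 3 \right)} - \frac{5 \log{\left(2 y^{2} + \frac{4}{3} \right)}}{4}] = \frac{- 30 q y^{3} \sqrt{9 y^{2} + 2} + 45 q y^{2} \sqrt{9 y^{2} + 2} - 20 q y \sqrt{9 y^{2} + 2} + 30 q \sqrt{9 y^{2} + 2} + 108 \sqrt{3} y^{4} - 162 \sqrt{3} y^{3} + 36 y^{2} \sqrt{9 y^{2} + 2} + 72 \sqrt{3} y^{2} + 90 y \sqrt{9 y^{2} + 2} - 108 \sqrt{3} y + 64 \sqrt{9 y^{2} + 2}}{24 y^{3} \sqrt{9 y^{2} + 2} - 36 y^{2} \sqrt{9 y^{2} + 2} + 16 y \sqrt{9 y^{2} + 2} - 24 \sqrt{9 y^{2} + 2}} = f(y).

An antiderivative is F(y) = - \frac{5 q y}{4} + \frac{3 \sqrt{3 y^{2} + \frac{2}{3}}}{2} + 4 \log{\left(2 y - 3 \right)} - \frac{5 \log{\left(2 y^{2} + \frac{4}{3} \right)}}{4}.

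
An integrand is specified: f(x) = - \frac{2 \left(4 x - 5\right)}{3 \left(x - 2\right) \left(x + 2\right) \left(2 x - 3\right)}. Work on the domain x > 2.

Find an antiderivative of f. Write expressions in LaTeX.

Factor the denominator (3 \left(x - 2\right) \left(x + 2\right) \left(2 x - 3\right)) and decompose: f = \frac{8}{21 \left(2 x - 3\right)} + \frac{13}{42 \left(x + 2\right)} - \frac{1}{2 \left(x - 2\right)}; each piece integrates to a log, atan, or power term.
Check: d/dx[\frac{- 21 \log{\left(x - 2 \right)} + 8 \log{\left(x - \frac{3}{2} \right)} + 13 \log{\left(x + 2 \right)}}{42}] = \frac{10 - 8 x}{6 x^{3} - 9 x^{2} - 24 x + 36}, which equals f(x).

An antiderivative is F(x) = \frac{- 21 \log{\left(x - 2 \right)} + 8 \log{\left(x - \frac{3}{2} \right)} + 13 \log{\left(x + 2 \right)}}{42}.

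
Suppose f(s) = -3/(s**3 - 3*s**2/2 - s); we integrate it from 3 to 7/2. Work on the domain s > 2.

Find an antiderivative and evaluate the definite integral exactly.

The denominator factors as s*(s - 2)*(2*s + 1); partial fractions split f into directly integrable pieces: -24/(5*(2*s + 1)) - 3/(5*(s - 2)) + 3/s.
F(s) = -3*(-5*log(s) + log(s - 2) + 4*log(s + 1/2))/5 is an antiderivative of f.
Check: d/ds[-3*(-5*log(s) + log(s - 2) + 4*log(s + 1/2))/5] = -6/(2*s**3 - 3*s**2 - 2*s), which equals f(s).
F(7/2) = -12*log(4)/5 - 3*log(3/2)/5 + 3*log(7/2); F(3) = -12*log(7/2)/5 + 3*log(3).
Integral = F(7/2) - F(3) = -12*log(4)/5 - 3*log(3) - 3*log(3/2)/5 + 27*log(7/2)/5.

Antiderivative: F(s) = -3*(-5*log(s) + log(s - 2) + 4*log(s + 1/2))/5; value = -12*log(4)/5 - 3*log(3) - 3*log(3/2)/5 + 27*log(7/2)/5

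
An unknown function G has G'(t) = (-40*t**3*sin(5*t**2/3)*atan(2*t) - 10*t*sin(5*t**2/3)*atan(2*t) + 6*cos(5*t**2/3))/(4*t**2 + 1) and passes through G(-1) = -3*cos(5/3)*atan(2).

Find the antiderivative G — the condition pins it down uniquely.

G(t) = 3*cos(5*t**2/3)*atan(2*t)

Recognize the product-rule pattern: G'(t) = u'v + uv' with u = 3*atan(2*t), v = cos(5*t**2/3), so integration by parts undoes it.
A general antiderivative is 3*cos(5*t**2/3)*atan(2*t) + C.
The condition gives C = -3*cos(5/3)*atan(2) - (-3*cos(5/3)*atan(2)) = 0.
So G(t) = 3*cos(5*t**2/3)*atan(2*t).
Check: d/dt[3*cos(5*t**2/3)*atan(2*t)] = (-40*t**3*sin(5*t**2/3)*atan(2*t) - 10*t*sin(5*t**2/3)*atan(2*t) + 6*cos(5*t**2/3))/(4*t**2 + 1) = G'(t).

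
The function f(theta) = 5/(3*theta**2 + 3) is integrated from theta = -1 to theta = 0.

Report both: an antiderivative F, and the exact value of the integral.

An antiderivative F(theta) passes only if d/dtheta[F] lands on f(theta) exactly.
F(theta) = 5*atan(theta)/3 is an antiderivative of f.
Check: d/dtheta[5*atan(theta)/3] = 5/(3*theta**2 + 3) = f(theta).
F(0) = 0; F(-1) = -5*pi/12.
Integral = F(0) - F(-1) = 5*pi/12.

Antiderivative: F(theta) = 5*atan(theta)/3; value = 5*pi/12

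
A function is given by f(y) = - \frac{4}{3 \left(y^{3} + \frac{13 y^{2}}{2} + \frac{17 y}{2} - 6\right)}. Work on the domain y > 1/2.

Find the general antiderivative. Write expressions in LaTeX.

F(y) = \frac{8 \left(- 2 \log{\left(y - \frac{1}{2} \right)} + 9 \log{\left(y + 3 \right)} - 7 \log{\left(y + 4 \right)}\right)}{189} + C

The denominator factors as 3 \left(y + 3\right) \left(y + 4\right) \left(2 y - 1\right); partial fractions split f into directly integrable pieces: - \frac{32}{189 \left(2 y - 1\right)} - \frac{8}{27 \left(y + 4\right)} + \frac{8}{21 \left(y + 3\right)}.
Check: d/dy[\frac{8 \left(- 2 \log{\left(y - \frac{1}{2} \right)} + 9 \log{\left(y + 3 \right)} - 7 \log{\left(y + 4 \right)}\right)}{189}] = - \frac{8}{6 y^{3} + 39 y^{2} + 51 y - 36}, which equals f(y).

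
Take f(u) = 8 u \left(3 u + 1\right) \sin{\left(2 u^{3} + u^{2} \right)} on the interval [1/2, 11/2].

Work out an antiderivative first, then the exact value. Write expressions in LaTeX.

Antiderivative: F(u) = - 4 \cos{\left(2 u^{3} + u^{2} \right)}; value = - 4 \cos{\left(363 \right)} + 4 \cos{\left(\frac{1}{2} \right)}

The substitution w = 2 u^{3} + u^{2} works: f is exactly (dF/dw)*(dw/du) for that inner function.
F(u) = - 4 \cos{\left(2 u^{3} + u^{2} \right)} is an antiderivative of f.
Check: d/du[- 4 \cos{\left(2 u^{3} + u^{2} \right)}] = 24 u^{2} \sin{\left(2 u^{3} + u^{2} \right)} + 8 u \sin{\left(2 u^{3} + u^{2} \right)}, which equals f(u).
F(11/2) = - 4 \cos{\left(363 \right)}; F(1/2) = - 4 \cos{\left(\frac{1}{2} \right)}.
Integral = F(11/2) - F(1/2) = - 4 \cos{\left(363 \right)} + 4 \cos{\left(\frac{1}{2} \right)}.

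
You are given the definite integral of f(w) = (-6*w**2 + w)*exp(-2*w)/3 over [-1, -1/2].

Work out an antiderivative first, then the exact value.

Antiderivative: F(w) = (12*w**2 + 10*w + 5)*exp(-2*w)/12; value = -7*exp(2)/12 + exp(1)/4

f has the shape u'v + uv' for u = w**2 + 5*w/6 + 5/12 and v = exp(-2*w) — it is the derivative of the product u*v.
F(w) = (12*w**2 + 10*w + 5)*exp(-2*w)/12 is an antiderivative of f.
Check: d/dw[(12*w**2 + 10*w + 5)*exp(-2*w)/12] = (-6*w**2 + w)*exp(-2*w)/3 = f(w).
F(-1/2) = exp(1)/4; F(-1) = 7*exp(2)/12.
Integral = F(-1/2) - F(-1) = -7*exp(2)/12 + exp(1)/4.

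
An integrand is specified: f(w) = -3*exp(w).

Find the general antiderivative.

F(w) = -3*exp(w) + C

Check any antiderivative F(w) by computing F'(w) and comparing it with f(w).
Check: d/dw[-3*exp(w)] = -3*exp(w) = f(w).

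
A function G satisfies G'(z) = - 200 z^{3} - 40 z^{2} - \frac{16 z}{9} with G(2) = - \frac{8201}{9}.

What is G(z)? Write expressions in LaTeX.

G(z) = - 50 z^{4} - \frac{40 z^{3}}{3} - \frac{8 z^{2}}{9} - 1

The substitution u = 5 z^{2} + \frac{2 z}{3} works: G'(z) is exactly (dG/du)*(du/dz) for that inner function.
A general antiderivative is - 2 \left(5 z^{2} + \frac{2 z}{3}\right)^{2} + C.
The condition gives C = - \frac{8201}{9} - (- \frac{8192}{9}) = -1.
So G(z) = - 50 z^{4} - \frac{40 z^{3}}{3} - \frac{8 z^{2}}{9} - 1.
Check: d/dz[- 50 z^{4} - \frac{40 z^{3}}{3} - \frac{8 z^{2}}{9} - 1] = - 200 z^{3} - 40 z^{2} - \frac{16 z}{9} = G'(z).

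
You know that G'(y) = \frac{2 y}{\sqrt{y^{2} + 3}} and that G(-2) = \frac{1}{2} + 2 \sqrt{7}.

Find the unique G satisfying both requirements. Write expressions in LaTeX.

G(y) = 2 \sqrt{y^{2} + 3} + \frac{1}{2}

G'(y) matches the chain-rule pattern g'(h)*h' with inner function h(y) = y^{2} + 3; substituting u = h(y) collapses the integral.
A general antiderivative is 2 \sqrt{y^{2} + 3} + C.
The condition gives C = \frac{1}{2} + 2 \sqrt{7} - (2 \sqrt{7}) = \frac{1}{2}.
So G(y) = 2 \sqrt{y^{2} + 3} + \frac{1}{2}.
Check: d/dy[2 \sqrt{y^{2} + 3} + \frac{1}{2}] = \frac{2 y}{\sqrt{y^{2} + 3}} = G'(y).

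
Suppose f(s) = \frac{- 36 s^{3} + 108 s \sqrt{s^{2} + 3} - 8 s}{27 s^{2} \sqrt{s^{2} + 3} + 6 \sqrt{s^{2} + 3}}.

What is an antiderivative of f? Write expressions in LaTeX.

A first test for any F(s): its s-derivative must equal f(s) identically.
Check: d/ds[- \frac{4 \sqrt{s^{2} + 3}}{3} + 2 \log{\left(3 s^{2} + \frac{2}{3} \right)}] = \frac{- 36 s^{3} + 108 s \sqrt{s^{2} + 3} - 8 s}{27 s^{2} \sqrt{s^{2} + 3} + 6 \sqrt{s^{2} + 3}} = f(s).

An antiderivative is F(s) = - \frac{4 \sqrt{s^{2} + 3}}{3} + 2 \log{\left(3 s^{2} + \frac{2}{3} \right)}.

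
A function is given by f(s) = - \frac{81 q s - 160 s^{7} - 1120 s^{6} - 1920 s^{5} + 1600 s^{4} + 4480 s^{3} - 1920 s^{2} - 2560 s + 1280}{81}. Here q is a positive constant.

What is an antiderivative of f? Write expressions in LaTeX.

An antiderivative is F(s) = - \frac{q s^{2}}{2} + \frac{5 \left(\frac{2 s^{2}}{3} + \frac{4 s}{3} - \frac{4}{3}\right)^{4}}{4}.

A candidate is checked by its d/ds: the result must match f(s).
Check: d/ds[- \frac{q s^{2}}{2} + \frac{5 \left(\frac{2 s^{2}}{3} + \frac{4 s}{3} - \frac{4}{3}\right)^{4}}{4}] = - q s + \frac{160 s^{7}}{81} + \frac{1120 s^{6}}{81} + \frac{640 s^{5}}{27} - \frac{1600 s^{4}}{81} - \frac{4480 s^{3}}{81} + \frac{640 s^{2}}{27} + \frac{2560 s}{81} - \frac{1280}{81}, which equals f(s).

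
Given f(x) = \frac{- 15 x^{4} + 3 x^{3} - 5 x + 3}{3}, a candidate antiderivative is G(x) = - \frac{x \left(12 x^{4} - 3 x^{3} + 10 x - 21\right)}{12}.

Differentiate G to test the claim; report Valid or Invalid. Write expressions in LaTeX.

Invalid: d/dx[G] - f = \frac{3}{4}, which is not 0.

d/dx[G] = - 5 x^{4} + x^{3} - \frac{5 x}{3} + \frac{7}{4}
d/dx[G] - f(x) = \frac{3}{4} != 0.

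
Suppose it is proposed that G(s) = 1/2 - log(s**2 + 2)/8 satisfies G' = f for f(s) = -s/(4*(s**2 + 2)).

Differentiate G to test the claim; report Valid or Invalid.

d/ds[G] = -s/(4*s**2 + 8)
This equals f(s) exactly, so the claim holds.

Valid - the claim checks out under differentiation.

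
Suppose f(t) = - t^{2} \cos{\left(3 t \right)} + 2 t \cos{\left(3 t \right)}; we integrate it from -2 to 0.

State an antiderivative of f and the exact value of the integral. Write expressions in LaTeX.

Integrate term by term and add the pieces.
F(t) = - \frac{9 t^{2} \sin{\left(3 t \right)} - 18 t \sin{\left(3 t \right)} + 6 t \cos{\left(3 t \right)} - 2 \sin{\left(3 t \right)} - 6 \cos{\left(3 t \right)}}{27} is an antiderivative of f.
Check: d/dt[- \frac{9 t^{2} \sin{\left(3 t \right)} - 18 t \sin{\left(3 t \right)} + 6 t \cos{\left(3 t \right)} - 2 \sin{\left(3 t \right)} - 6 \cos{\left(3 t \right)}}{27}] = - t^{2} \cos{\left(3 t \right)} + 2 t \cos{\left(3 t \right)} = f(t).
F(0) = \frac{2}{9}; F(-2) = \frac{70 \sin{\left(6 \right)}}{27} + \frac{2 \cos{\left(6 \right)}}{3}.
Integral = F(0) - F(-2) = - \frac{2 \cos{\left(6 \right)}}{3} + \frac{2}{9} - \frac{70 \sin{\left(6 \right)}}{27}.

Antiderivative: F(t) = - \frac{9 t^{2} \sin{\left(3 t \right)} - 18 t \sin{\left(3 t \right)} + 6 t \cos{\left(3 t \right)} - 2 \sin{\left(3 t \right)} - 6 \cos{\left(3 t \right)}}{27}; value = - \frac{2 \cos{\left(6 \right)}}{3} + \frac{2}{9} - \frac{70 \sin{\left(6 \right)}}{27}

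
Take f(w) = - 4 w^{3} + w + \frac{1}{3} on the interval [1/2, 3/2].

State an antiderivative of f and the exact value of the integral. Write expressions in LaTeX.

Antiderivative: F(w) = - w^{4} + \frac{w^{2}}{2} + \frac{w}{3}; value = - \frac{11}{3}

Integrate term by term and add the pieces.
F(w) = - w^{4} + \frac{w^{2}}{2} + \frac{w}{3} is an antiderivative of f.
Check: d/dw[- w^{4} + \frac{w^{2}}{2} + \frac{w}{3}] = - 4 w^{3} + w + \frac{1}{3} = f(w).
F(3/2) = - \frac{55}{16}; F(1/2) = \frac{11}{48}.
Integral = F(3/2) - F(1/2) = - \frac{11}{3}.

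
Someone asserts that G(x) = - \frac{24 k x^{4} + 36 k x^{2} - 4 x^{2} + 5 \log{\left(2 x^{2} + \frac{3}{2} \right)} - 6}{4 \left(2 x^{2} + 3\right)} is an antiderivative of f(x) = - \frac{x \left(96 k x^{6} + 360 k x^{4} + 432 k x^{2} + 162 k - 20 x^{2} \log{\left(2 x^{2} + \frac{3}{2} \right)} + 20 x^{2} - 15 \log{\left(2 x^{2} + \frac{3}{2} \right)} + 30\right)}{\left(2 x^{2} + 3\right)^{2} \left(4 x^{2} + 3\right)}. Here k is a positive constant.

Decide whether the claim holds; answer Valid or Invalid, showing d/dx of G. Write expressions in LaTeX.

d/dx[G] = \frac{- 96 k x^{7} - 360 k x^{5} - 432 k x^{3} - 162 k x + 20 x^{3} \log{\left(2 x^{2} + \frac{3}{2} \right)} - 20 x^{3} + 15 x \log{\left(2 x^{2} + \frac{3}{2} \right)} - 30 x}{16 x^{6} + 60 x^{4} + 72 x^{2} + 27}
This equals f(x) exactly, so the claim holds.

Valid: G'(x) = f(x).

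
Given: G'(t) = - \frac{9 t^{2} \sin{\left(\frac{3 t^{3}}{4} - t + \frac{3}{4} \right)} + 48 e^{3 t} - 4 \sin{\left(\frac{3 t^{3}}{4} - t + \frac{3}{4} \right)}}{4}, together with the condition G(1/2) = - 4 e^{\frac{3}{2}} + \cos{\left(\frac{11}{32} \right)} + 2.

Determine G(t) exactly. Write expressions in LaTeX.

G(t) = - 4 e^{3 t} + \cos{\left(\frac{3 t^{3}}{4} - t + \frac{3}{4} \right)} + 2

Whatever form G(t) takes, its d/dt must return the stated G'(t).
A general antiderivative is - 4 e^{3 t} + \cos{\left(\frac{3 t^{3}}{4} - t + \frac{3}{4} \right)} + C.
The condition gives C = - 4 e^{\frac{3}{2}} + \cos{\left(\frac{11}{32} \right)} + 2 - (- 4 e^{\frac{3}{2}} + \cos{\left(\frac{11}{32} \right)}) = 2.
So G(t) = - 4 e^{3 t} + \cos{\left(\frac{3 t^{3}}{4} - t + \frac{3}{4} \right)} + 2.
Check: d/dt[- 4 e^{3 t} + \cos{\left(\frac{3 t^{3}}{4} - t + \frac{3}{4} \right)} + 2] = - \frac{9 t^{2} \sin{\left(\frac{3 t^{3}}{4} - t + \frac{3}{4} \right)}}{4} - 12 e^{3 t} + \sin{\left(\frac{3 t^{3}}{4} - t + \frac{3}{4} \right)}, which equals G'(t).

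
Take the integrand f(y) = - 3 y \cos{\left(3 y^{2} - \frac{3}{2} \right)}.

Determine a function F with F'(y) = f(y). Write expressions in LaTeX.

An antiderivative is F(y) = - \frac{\sin{\left(3 y^{2} - \frac{3}{2} \right)}}{2}.

f matches the chain-rule pattern g'(h)*h' with inner function h(y) = 3 y^{2} - \frac{3}{2}; substituting u = h(y) collapses the integral.
Check: d/dy[- \frac{\sin{\left(3 y^{2} - \frac{3}{2} \right)}}{2}] = - 3 y \cos{\left(3 y^{2} - \frac{3}{2} \right)} = f(y).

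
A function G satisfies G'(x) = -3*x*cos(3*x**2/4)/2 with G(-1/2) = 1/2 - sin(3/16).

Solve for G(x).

G'(x) matches the chain-rule pattern g'(h)*h' with inner function h(x) = 3*x**2/4; substituting u = h(x) collapses the integral.
A general antiderivative is -sin(3*x**2/4) + C.
The condition gives C = 1/2 - sin(3/16) - (-sin(3/16)) = 1/2.
So G(x) = 1/2 - sin(3*x**2/4).
Check: d/dx[1/2 - sin(3*x**2/4)] = -3*x*cos(3*x**2/4)/2 = G'(x).

G(x) = 1/2 - sin(3*x**2/4)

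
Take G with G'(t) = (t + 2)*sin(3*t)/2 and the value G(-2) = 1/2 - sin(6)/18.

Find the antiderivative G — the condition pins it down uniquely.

G(t) = -t*cos(3*t)/6 + sin(3*t)/18 - cos(3*t)/3 + 1/2

The proposed G(t) is checked by its d/dt: the result must match the given G'(t).
A general antiderivative is -t*cos(3*t)/6 + sin(3*t)/18 - cos(3*t)/3 + C.
The condition gives C = 1/2 - sin(6)/18 - (-sin(6)/18) = 1/2.
So G(t) = -t*cos(3*t)/6 + sin(3*t)/18 - cos(3*t)/3 + 1/2.
Check: d/dt[-t*cos(3*t)/6 + sin(3*t)/18 - cos(3*t)/3 + 1/2] = t*sin(3*t)/2 + sin(3*t), which equals G'(t).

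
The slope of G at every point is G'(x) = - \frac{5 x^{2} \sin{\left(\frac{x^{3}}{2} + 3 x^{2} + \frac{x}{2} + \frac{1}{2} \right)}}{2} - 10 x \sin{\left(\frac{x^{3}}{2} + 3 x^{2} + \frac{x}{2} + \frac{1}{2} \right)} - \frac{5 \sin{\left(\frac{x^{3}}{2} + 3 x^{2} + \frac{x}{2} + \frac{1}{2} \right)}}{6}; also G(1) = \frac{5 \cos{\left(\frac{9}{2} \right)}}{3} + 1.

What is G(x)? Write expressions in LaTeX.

G(x) = \frac{5 \cos{\left(\frac{x^{3}}{2} + 3 x^{2} + \frac{x}{2} + \frac{1}{2} \right)}}{3} + 1

G'(x) matches the chain-rule pattern g'(h)*h' with inner function h(x) = \frac{x^{3}}{2} + 3 x^{2} + \frac{x}{2} + \frac{1}{2}; substituting u = h(x) collapses the integral.
A general antiderivative is \frac{5 \cos{\left(\frac{x^{3}}{2} + 3 x^{2} + \frac{x}{2} + \frac{1}{2} \right)}}{3} + C.
The condition gives C = \frac{5 \cos{\left(\frac{9}{2} \right)}}{3} + 1 - (\frac{5 \cos{\left(\frac{9}{2} \right)}}{3}) = 1.
So G(x) = \frac{5 \cos{\left(\frac{x^{3}}{2} + 3 x^{2} + \frac{x}{2} + \frac{1}{2} \right)}}{3} + 1.
Check: d/dx[\frac{5 \cos{\left(\frac{x^{3}}{2} + 3 x^{2} + \frac{x}{2} + \frac{1}{2} \right)}}{3} + 1] = - \frac{5 x^{2} \sin{\left(\frac{x^{3}}{2} + 3 x^{2} + \frac{x}{2} + \frac{1}{2} \right)}}{2} - 10 x \sin{\left(\frac{x^{3}}{2} + 3 x^{2} + \frac{x}{2} + \frac{1}{2} \right)} - \frac{5 \sin{\left(\frac{x^{3}}{2} + 3 x^{2} + \frac{x}{2} + \frac{1}{2} \right)}}{6} = G'(x).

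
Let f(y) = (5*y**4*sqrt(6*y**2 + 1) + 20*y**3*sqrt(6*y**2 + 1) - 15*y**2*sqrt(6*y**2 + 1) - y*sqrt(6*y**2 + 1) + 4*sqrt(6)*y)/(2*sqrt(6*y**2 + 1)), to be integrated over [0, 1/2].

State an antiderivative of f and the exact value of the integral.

Antiderivative: F(y) = (6*y**5 + 30*y**4 - 30*y**3 - 3*y**2 + 4*sqrt(6)*sqrt(6*y**2 + 1) + 12)/12; value = -sqrt(6)/3 - 13/64 + sqrt(15)/3

Differentiate the proposed F(y) back; it has to land on f(y) exactly.
F(y) = (6*y**5 + 30*y**4 - 30*y**3 - 3*y**2 + 4*sqrt(6)*sqrt(6*y**2 + 1) + 12)/12 is an antiderivative of f.
Check: d/dy[(6*y**5 + 30*y**4 - 30*y**3 - 3*y**2 + 4*sqrt(6)*sqrt(6*y**2 + 1) + 12)/12] = (5*y**4*sqrt(6*y**2 + 1) + 20*y**3*sqrt(6*y**2 + 1) - 15*y**2*sqrt(6*y**2 + 1) - y*sqrt(6*y**2 + 1) + 4*sqrt(6)*y)/(2*sqrt(6*y**2 + 1)) = f(y).
F(1/2) = 51/64 + sqrt(15)/3; F(0) = sqrt(6)/3 + 1.
Integral = F(1/2) - F(0) = -sqrt(6)/3 - 13/64 + sqrt(15)/3.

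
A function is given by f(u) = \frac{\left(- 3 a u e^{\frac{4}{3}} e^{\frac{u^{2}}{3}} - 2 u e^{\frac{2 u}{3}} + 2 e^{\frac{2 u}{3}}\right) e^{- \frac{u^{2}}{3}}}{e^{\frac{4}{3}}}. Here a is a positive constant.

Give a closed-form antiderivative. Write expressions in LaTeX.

An antiderivative is F(u) = - \frac{3 a u^{2}}{2} + \frac{3 e^{\frac{2 u}{3}} e^{- \frac{u^{2}}{3}}}{e^{\frac{4}{3}}}.

Any candidate F(u) must reproduce f(u) exactly when differentiated.
Check: d/du[- \frac{3 a u^{2}}{2} + \frac{3 e^{\frac{2 u}{3}} e^{- \frac{u^{2}}{3}}}{e^{\frac{4}{3}}}] = \frac{\left(- 3 a u e^{\frac{4}{3}} e^{\frac{u^{2}}{3}} - 2 u e^{\frac{2 u}{3}} + 2 e^{\frac{2 u}{3}}\right) e^{- \frac{u^{2}}{3}}}{e^{\frac{4}{3}}} = f(u).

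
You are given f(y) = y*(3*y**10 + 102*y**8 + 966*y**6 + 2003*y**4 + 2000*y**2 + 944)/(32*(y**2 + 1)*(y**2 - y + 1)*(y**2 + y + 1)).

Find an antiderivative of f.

Any candidate F(y) must reproduce f(y) exactly when differentiated.
Check: d/dy[(y**6 + 48*y**4 + 768*y**2 + 80*log(2*y**2 + 2) + 96*log(y**4 + y**2 + 1) + 4096)/64] = (3*y**11 + 102*y**9 + 966*y**7 + 2003*y**5 + 2000*y**3 + 944*y)/(32*y**6 + 64*y**4 + 64*y**2 + 32), which equals f(y).

An antiderivative is F(y) = (y**6 + 48*y**4 + 768*y**2 + 80*log(2*y**2 + 2) + 96*log(y**4 + y**2 + 1) + 4096)/64.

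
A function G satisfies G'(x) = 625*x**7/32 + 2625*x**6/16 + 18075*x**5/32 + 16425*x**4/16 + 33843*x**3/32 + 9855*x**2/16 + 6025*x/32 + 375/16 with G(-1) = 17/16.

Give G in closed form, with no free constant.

G(x) = 625*x**8/256 + 375*x**7/16 + 6025*x**6/64 + 3285*x**5/16 + 33843*x**4/128 + 3285*x**3/16 + 6025*x**2/64 + 375*x/16 + 881/256

The substitution u = -5*x**2/4 - 3*x - 5/4 works: G'(x) is exactly (dG/du)*(du/dx) for that inner function.
A general antiderivative is (-5*x**2/4 - 3*x - 5/4)**4 + C.
The condition gives C = 17/16 - (1/16) = 1.
So G(x) = 625*x**8/256 + 375*x**7/16 + 6025*x**6/64 + 3285*x**5/16 + 33843*x**4/128 + 3285*x**3/16 + 6025*x**2/64 + 375*x/16 + 881/256.
Check: d/dx[625*x**8/256 + 375*x**7/16 + 6025*x**6/64 + 3285*x**5/16 + 33843*x**4/128 + 3285*x**3/16 + 6025*x**2/64 + 375*x/16 + 881/256] = 625*x**7/32 + 2625*x**6/16 + 18075*x**5/32 + 16425*x**4/16 + 33843*x**3/32 + 9855*x**2/16 + 6025*x/32 + 375/16 = G'(x).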